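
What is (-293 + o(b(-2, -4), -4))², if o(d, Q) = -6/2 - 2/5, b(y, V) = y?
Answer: 2196324/25 ≈ 87853.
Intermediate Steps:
o(d, Q) = -17/5 (o(d, Q) = -6*½ - 2*⅕ = -3 - ⅖ = -17/5)
(-293 + o(b(-2, -4), -4))² = (-293 - 17/5)² = (-1482/5)² = 2196324/25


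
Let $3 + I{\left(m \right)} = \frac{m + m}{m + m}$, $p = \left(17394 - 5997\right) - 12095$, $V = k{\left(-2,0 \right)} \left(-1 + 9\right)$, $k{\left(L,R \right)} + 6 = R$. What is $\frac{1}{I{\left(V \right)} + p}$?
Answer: $- \frac{1}{700} \approx -0.0014286$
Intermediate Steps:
$k{\left(L,R \right)} = -6 + R$
$V = -48$ ($V = \left(-6 + 0\right) \left(-1 + 9\right) = \left(-6\right) 8 = -48$)
$p = -698$ ($p = 11397 - 12095 = -698$)
$I{\left(m \right)} = -2$ ($I{\left(m \right)} = -3 + \frac{m + m}{m + m} = -3 + \frac{2 m}{2 m} = -3 + 2 m \frac{1}{2 m} = -3 + 1 = -2$)
$\frac{1}{I{\left(V \right)} + p} = \frac{1}{-2 - 698} = \frac{1}{-700} = - \frac{1}{700}$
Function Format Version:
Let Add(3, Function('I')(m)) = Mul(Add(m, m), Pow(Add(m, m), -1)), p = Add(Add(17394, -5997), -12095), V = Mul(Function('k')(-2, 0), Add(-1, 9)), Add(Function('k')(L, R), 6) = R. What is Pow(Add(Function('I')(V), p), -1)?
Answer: Rational(-1, 700) ≈ -0.0014286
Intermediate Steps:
Function('k')(L, R) = Add(-6, R)
V = -48 (V = Mul(Add(-6, 0), Add(-1, 9)) = Mul(-6, 8) = -48)
p = -698 (p = Add(11397, -12095) = -698)
Function('I')(m) = -2 (Function('I')(m) = Add(-3, Mul(Add(m, m), Pow(Add(m, m), -1))) = Add(-3, Mul(Mul(2, m), Pow(Mul(2, m), -1))) = Add(-3, Mul(Mul(2, m), Mul(Rational(1, 2), Pow(m, -1)))) = Add(-3, 1) = -2)
Pow(Add(Function('I')(V), p), -1) = Pow(Add(-2, -698), -1) = Pow(-700, -1) = Rational(-1, 700)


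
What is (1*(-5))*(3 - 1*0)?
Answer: -15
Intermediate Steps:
(1*(-5))*(3 - 1*0) = -5*(3 + 0) = -5*3 = -15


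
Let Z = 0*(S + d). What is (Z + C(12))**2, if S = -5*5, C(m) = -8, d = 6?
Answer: 64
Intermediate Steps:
S = -25
Z = 0 (Z = 0*(-25 + 6) = 0*(-19) = 0)
(Z + C(12))**2 = (0 - 8)**2 = (-8)**2 = 64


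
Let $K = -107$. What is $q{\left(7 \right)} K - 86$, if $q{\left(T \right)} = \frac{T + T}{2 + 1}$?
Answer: $- \frac{1756}{3} \approx -585.33$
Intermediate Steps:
$q{\left(T \right)} = \frac{2 T}{3}$
$q{\left(7 \right)} K - 86 = \frac{2}{3} \cdot 7 \left(-107\right) - 86 = \frac{14}{3} \left(-107\right) - 86 = - \frac{1498}{3} - 86 = - \frac{1756}{3}$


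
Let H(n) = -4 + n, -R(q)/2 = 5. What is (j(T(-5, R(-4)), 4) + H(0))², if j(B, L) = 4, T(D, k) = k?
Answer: 0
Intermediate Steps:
R(q) = -10 (R(q) = -2*5 = -10)
(j(T(-5, R(-4)), 4) + H(0))² = (4 + (-4 + 0))² = (4 - 4)² = 0² = 0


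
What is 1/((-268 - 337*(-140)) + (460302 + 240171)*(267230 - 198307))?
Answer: 1/48278747491 ≈ 2.0713e-11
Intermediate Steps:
1/((-268 - 337*(-140)) + (460302 + 240171)*(267230 - 198307)) = 1/((-268 + 47180) + 700473*68923) = 1/(46912 + 48278700579) = 1/48278747491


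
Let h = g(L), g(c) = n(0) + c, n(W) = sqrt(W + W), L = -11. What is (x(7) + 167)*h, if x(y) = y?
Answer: -1914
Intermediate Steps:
n(W) = sqrt(2)*sqrt(W) (n(W) = sqrt(2*W) = sqrt(2)*sqrt(W))
g(c) = c (g(c) = sqrt(2)*sqrt(0) + c = sqrt(2)*0 + c = 0 + c = c)
h = -11
(x(7) + 167)*h = (7 + 167)*(-11) = 174*(-11) = -1914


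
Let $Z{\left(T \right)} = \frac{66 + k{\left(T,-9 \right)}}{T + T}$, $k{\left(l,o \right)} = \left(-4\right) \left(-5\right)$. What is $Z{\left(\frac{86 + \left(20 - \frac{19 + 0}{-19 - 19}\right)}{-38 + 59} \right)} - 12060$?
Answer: $- \frac{855658}{71} \approx -12052.0$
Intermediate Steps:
$k{\left(l,o \right)} = 20$
$Z{\left(T \right)} = \frac{43}{T}$ ($Z{\left(T \right)} = \frac{66 + 20}{T + T} = \frac{86}{2 T} = 86 \frac{1}{2 T} = \frac{43}{T}$)
$Z{\left(\frac{86 + \left(20 - \frac{19 + 0}{-19 - 19}\right)}{-38 + 59} \right)} - 12060 = \frac{43}{\left(86 + \left(20 - \frac{19 + 0}{-19 - 19}\right)\right) \frac{1}{-38 + 59}} - 12060 = \frac{43}{\left(86 + \left(20 - \frac{19}{-38}\right)\right) \frac{1}{21}} - 12060 = \frac{43}{\left(86 + \left(20 - 19 \left(- \frac{1}{38}\right)\right)\right) \frac{1}{21}} - 12060 = \frac{43}{\left(86 + \left(20 - - \frac{1}{2}\right)\right) \frac{1}{21}} - 12060 = \frac{43}{\left(86 + \left(20 + \frac{1}{2}\right)\right) \frac{1}{21}} - 12060 = \frac{43}{\left(86 + \frac{41}{2}\right) \frac{1}{21}} - 12060 = \frac{43}{\frac{213}{2} \cdot \frac{1}{21}} - 12060 = \frac{43}{\frac{71}{14}} - 12060 = 43 \cdot \frac{14}{71} - 12060 = \frac{602}{71} - 12060 = - \frac{855658}{71}$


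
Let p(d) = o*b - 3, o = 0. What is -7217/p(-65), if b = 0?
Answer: 7217/3 ≈ 2405.7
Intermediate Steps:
p(d) = -3 (p(d) = 0*0 - 3 = 0 - 3 = -3)
-7217/p(-65) = -7217/(-3) = -7217*(-⅓) = 7217/3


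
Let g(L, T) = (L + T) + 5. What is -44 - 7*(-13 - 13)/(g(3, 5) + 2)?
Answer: -478/15 ≈ -31.867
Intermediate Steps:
g(L, T) = 5 + L + T
-44 - 7*(-13 - 13)/(g(3, 5) + 2) = -44 - 7*(-13 - 13)/((5 + 3 + 5) + 2) = -44 - (-182)/(13 + 2) = -44 - (-182)/15 = -44 - 7*(-26/15) = -44 + 182/15 = -478/15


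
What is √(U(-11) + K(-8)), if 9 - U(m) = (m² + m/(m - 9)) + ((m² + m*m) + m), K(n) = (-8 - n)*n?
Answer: I*√34355/10 ≈ 18.535*I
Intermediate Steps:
K(n) = n*(-8 - n)
U(m) = 9 - m - 3*m² - m/(-9 + m) (U(m) = 9 - ((m² + m/(m - 9)) + ((m² + m*m) + m)) = 9 - ((m² + m/(-9 + m)) + ((m² + m²) + m)) = 9 - ((m² + m/(-9 + m)) + (2*m² + m)) = 9 - ((m² + m/(-9 + m)) + (m + 2*m²)) = 9 - (m + 3*m² + m/(-9 + m)) = 9 + (-m - 3*m² - m/(-9 + m)) = 9 - m - 3*m² - m/(-9 + m))
√(U(-11) + K(-8)) = √((-81 - 3*(-11)³ + 17*(-11) + 26*(-11)²)/(-9 - 11) - 1*(-8)*(8 - 8)) = √((-81 - 3*(-1331) - 187 + 26*121)/(-20) - 1*(-8)*0) = √(-(-81 + 3993 - 187 + 3146)/20 + 0) = √(-1/20*6871 + 0) = √(-6871/20 + 0) = √(-6871/20) = I*√34355/10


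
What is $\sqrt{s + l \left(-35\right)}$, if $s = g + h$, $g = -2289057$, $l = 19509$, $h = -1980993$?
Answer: $i \sqrt{4952865} \approx 2225.5 i$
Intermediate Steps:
$s = -4270050$ ($s = -2289057 - 1980993 = -4270050$)
$\sqrt{s + l \left(-35\right)} = \sqrt{-4270050 + 19509 \left(-35\right)} = \sqrt{-4270050 - 682815} = \sqrt{-4952865} = i \sqrt{4952865}$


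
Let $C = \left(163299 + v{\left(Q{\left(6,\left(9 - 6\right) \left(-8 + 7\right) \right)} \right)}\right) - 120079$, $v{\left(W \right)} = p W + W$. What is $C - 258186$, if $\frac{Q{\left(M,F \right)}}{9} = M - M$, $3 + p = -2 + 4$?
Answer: $-214966$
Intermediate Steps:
$p = -1$ ($p = -3 + \left(-2 + 4\right) = -3 + 2 = -1$)
$Q{\left(M,F \right)} = 0$ ($Q{\left(M,F \right)} = 9 \left(M - M\right) = 9 \cdot 0 = 0$)
$v{\left(W \right)} = 0$ ($v{\left(W \right)} = - W + W = 0$)
$C = 43220$ ($C = \left(163299 + 0\right) - 120079 = 163299 - 120079 = 43220$)
$C - 258186 = 43220 - 258186 = -214966$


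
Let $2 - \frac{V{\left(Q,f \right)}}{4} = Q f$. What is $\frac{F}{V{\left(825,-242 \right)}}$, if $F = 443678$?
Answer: $\frac{221839}{399304} \approx 0.55556$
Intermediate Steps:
$V{\left(Q,f \right)} = 8 - 4 Q f$
$\frac{F}{V{\left(825,-242 \right)}} = \frac{443678}{8 - 3300 \left(-242\right)} = \frac{443678}{8 + 798600} = \frac{443678}{798608} = 443678 \cdot \frac{1}{798608} = \frac{221839}{399304}$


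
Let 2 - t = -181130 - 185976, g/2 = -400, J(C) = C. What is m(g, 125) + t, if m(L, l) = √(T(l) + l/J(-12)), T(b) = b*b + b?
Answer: 367108 + 5*√22665/6 ≈ 3.6723e+5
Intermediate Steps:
T(b) = b + b² (T(b) = b² + b = b + b²)
g = -800 (g = 2*(-400) = -800)
m(L, l) = √(-l/12 + l*(1 + l)) (m(L, l) = √(l*(1 + l) + l/(-12)) = √(l*(1 + l) + l*(-1/12)) = √(l*(1 + l) - l/12) = √(-l/12 + l*(1 + l)))
t = 367108 (t = 2 - (-181130 - 185976) = 2 - 1*(-367106) = 2 + 367106 = 367108)
m(g, 125) + t = √3*√(125*(11 + 12*125))/6 + 367108 = √3*√(125*(11 + 1500))/6 + 367108 = √3*√(125*1511)/6 + 367108 = √3*√188875/6 + 367108 = √3*(5*√7555)/6 + 367108 = 5*√22665/6 + 367108 = 367108 + 5*√22665/6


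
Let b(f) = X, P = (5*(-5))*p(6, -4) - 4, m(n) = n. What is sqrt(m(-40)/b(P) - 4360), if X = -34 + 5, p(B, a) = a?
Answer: 40*I*sqrt(2291)/29 ≈ 66.02*I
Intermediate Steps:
X = -29
P = 96 (P = (5*(-5))*(-4) - 4 = -25*(-4) - 4 = 100 - 4 = 96)
b(f) = -29
sqrt(m(-40)/b(P) - 4360) = sqrt(-40/(-29) - 4360) = sqrt(-40*(-1/29) - 4360) = sqrt(40/29 - 4360) = sqrt(-126400/29) = 40*I*sqrt(2291)/29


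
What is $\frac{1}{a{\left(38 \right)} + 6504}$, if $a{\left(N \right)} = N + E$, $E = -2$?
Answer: $\frac{1}{6540} \approx 0.00015291$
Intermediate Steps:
$a{\left(N \right)} = -2 + N$ ($a{\left(N \right)} = N - 2 = -2 + N$)
$\frac{1}{a{\left(38 \right)} + 6504} = \frac{1}{\left(-2 + 38\right) + 6504} = \frac{1}{36 + 6504} = \frac{1}{6540}$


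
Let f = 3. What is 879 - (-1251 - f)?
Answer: 2133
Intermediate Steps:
879 - (-1251 - f) = 879 - (-1251 - 1*3) = 879 - (-1251 - 3) = 879 - 1*(-1254) = 879 + 1254 = 2133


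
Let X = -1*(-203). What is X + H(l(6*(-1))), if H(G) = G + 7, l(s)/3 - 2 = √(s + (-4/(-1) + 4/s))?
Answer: 216 + 2*I*√6 ≈ 216.0 + 4.899*I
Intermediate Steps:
X = 203
l(s) = 6 + 3*√(4 + s + 4/s) (l(s) = 6 + 3*√(s + (-4/(-1) + 4/s)) = 6 + 3*√(s + (-4*(-1) + 4/s)) = 6 + 3*√(s + (4 + 4/s)) = 6 + 3*√(4 + s + 4/s))
H(G) = 7 + G
X + H(l(6*(-1))) = 203 + (7 + (6 + 3*√(4 + 6*(-1) + 4/((6*(-1)))))) = 203 + (7 + (6 + 3*√(4 - 6 + 4/(-6)))) = 203 + (7 + (6 + 3*√(4 - 6 + 4*(-⅙)))) = 203 + (7 + (6 + 3*√(4 - 6 - ⅔))) = 203 + (7 + (6 + 3*√(-8/3))) = 203 + (7 + (6 + 3*(2*I*√6/3))) = 203 + (7 + (6 + 2*I*√6)) = 203 + (13 + 2*I*√6) = 216 + 2*I*√6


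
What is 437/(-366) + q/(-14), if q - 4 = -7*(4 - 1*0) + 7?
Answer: 26/1281 ≈ 0.020297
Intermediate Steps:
q = -17 (q = 4 + (-7*(4 - 1*0) + 7) = 4 + (-7*(4 + 0) + 7) = 4 + (-7*4 + 7) = 4 + (-28 + 7) = 4 - 21 = -17)
437/(-366) + q/(-14) = 437/(-366) - 17/(-14) = 437*(-1/366) - 17*(-1/14) = -437/366 + 17/14 = 26/1281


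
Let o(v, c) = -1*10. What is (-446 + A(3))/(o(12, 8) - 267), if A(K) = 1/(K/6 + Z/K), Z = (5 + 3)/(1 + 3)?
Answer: 3116/1939 ≈ 1.6070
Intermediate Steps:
Z = 2 (Z = 8/4 = 8*(¼) = 2)
o(v, c) = -10
A(K) = 1/(2/K + K/6) (A(K) = 1/(K/6 + 2/K) = 1/(2/K + K/6))
(-446 + A(3))/(o(12, 8) - 267) = (-446 + 6*3/(12 + 3²))/(-10 - 267) = (-446 + 6*3/(12 + 9))/(-277) = (-446 + 6*3/21)*(-1/277) = (-446 + 6*3*(1/21))*(-1/277) = (-446 + 6/7)*(-1/277) = -3116/7*(-1/277) = 3116/1939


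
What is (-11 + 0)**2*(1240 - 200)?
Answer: 125840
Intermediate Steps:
(-11 + 0)**2*(1240 - 200) = (-11)**2*1040 = 121*1040 = 125840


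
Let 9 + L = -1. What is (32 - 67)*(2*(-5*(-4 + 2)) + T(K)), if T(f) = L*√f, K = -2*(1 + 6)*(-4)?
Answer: -700 + 700*√14 ≈ 1919.2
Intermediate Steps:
L = -10 (L = -9 - 1 = -10)
K = 56 (K = -14*(-4) = -2*(-28) = 56)
T(f) = -10*√f
(32 - 67)*(2*(-5*(-4 + 2)) + T(K)) = (32 - 67)*(2*(-5*(-4 + 2)) - 20*√14) = -35*(2*(-5*(-2)) - 20*√14) = -35*(2*10 - 20*√14) = -35*(20 - 20*√14) = -700 + 700*√14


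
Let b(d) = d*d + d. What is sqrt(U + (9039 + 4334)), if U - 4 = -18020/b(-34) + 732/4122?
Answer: sqrt(763029995277)/7557 ≈ 115.59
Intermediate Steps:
b(d) = d + d**2 (b(d) = d**2 + d = d + d**2)
U = -89800/7557 (U = 4 + (-18020*(-1/(34*(1 - 34))) + 732/4122) = 4 + (-18020/((-34*(-33))) + 732*(1/4122)) = 4 + (-18020/1122 + 122/687) = 4 + (-18020*1/1122 + 122/687) = 4 + (-530/33 + 122/687) = 4 - 120028/7557 = -89800/7557 ≈ -11.883)
sqrt(U + (9039 + 4334)) = sqrt(-89800/7557 + (9039 + 4334)) = sqrt(-89800/7557 + 13373) = sqrt(100969961/7557) = sqrt(763029995277)/7557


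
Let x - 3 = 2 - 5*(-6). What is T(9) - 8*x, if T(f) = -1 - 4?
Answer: -285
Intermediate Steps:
x = 35 (x = 3 + (2 - 5*(-6)) = 3 + (2 + 30) = 3 + 32 = 35)
T(f) = -5
T(9) - 8*x = -5 - 8*35 = -5 - 280 = -285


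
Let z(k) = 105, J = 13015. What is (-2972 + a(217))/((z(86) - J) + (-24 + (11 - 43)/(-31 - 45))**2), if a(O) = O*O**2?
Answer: -3687738101/4459806 ≈ -826.88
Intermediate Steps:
a(O) = O**3
(-2972 + a(217))/((z(86) - J) + (-24 + (11 - 43)/(-31 - 45))**2) = (-2972 + 217**3)/((105 - 1*13015) + (-24 + (11 - 43)/(-31 - 45))**2) = (-2972 + 10218313)/((105 - 13015) + (-24 - 32/(-76))**2) = 10215341/(-12910 + (-24 - 32*(-1/76))**2) = 10215341/(-12910 + (-24 + 8/19)**2) = 10215341/(-12910 + (-448/19)**2) = 10215341/(-12910 + 200704/361) = 10215341/(-4459806/361) = 10215341*(-361/4459806) = -3687738101/4459806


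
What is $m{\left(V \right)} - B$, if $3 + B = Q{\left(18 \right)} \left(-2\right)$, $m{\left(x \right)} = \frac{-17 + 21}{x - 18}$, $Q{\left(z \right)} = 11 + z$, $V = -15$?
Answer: $\frac{2009}{33} \approx 60.879$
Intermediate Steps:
$m{\left(x \right)} = \frac{4}{-18 + x}$
$B = -61$ ($B = -3 + \left(11 + 18\right) \left(-2\right) = -3 + 29 \left(-2\right) = -3 - 58 = -61$)
$m{\left(V \right)} - B = \frac{4}{-18 - 15} - -61 = \frac{4}{-33} + 61 = 4 \left(- \frac{1}{33}\right) + 61 = - \frac{4}{33} + 61 = \frac{2009}{33}$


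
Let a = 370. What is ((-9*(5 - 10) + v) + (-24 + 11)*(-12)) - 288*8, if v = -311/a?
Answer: -778421/370 ≈ -2103.8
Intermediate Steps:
v = -311/370 ≈ -0.84054
((-9*(5 - 10) + v) + (-24 + 11)*(-12)) - 288*8 = ((-9*(5 - 10) - 311/370) + (-24 + 11)*(-12)) - 288*8 = ((-9*(-5) - 311/370) - 13*(-12)) - 2304 = ((45 - 311/370) + 156) - 2304 = (16339/370 + 156) - 2304 = 74059/370 - 2304 = -778421/370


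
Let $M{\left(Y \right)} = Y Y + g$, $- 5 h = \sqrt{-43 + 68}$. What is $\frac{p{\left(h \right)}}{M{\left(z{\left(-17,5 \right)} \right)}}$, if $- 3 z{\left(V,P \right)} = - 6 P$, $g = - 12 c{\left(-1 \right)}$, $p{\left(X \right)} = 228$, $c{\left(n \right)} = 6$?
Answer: $\frac{57}{7} \approx 8.1429$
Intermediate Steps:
$h = -1$ ($h = - \frac{\sqrt{-43 + 68}}{5} = - \frac{\sqrt{25}}{5} = \left(- \frac{1}{5}\right) 5 = -1$)
$g = -72$ ($g = \left(-12\right) 6 = -72$)
$z{\left(V,P \right)} = 2 P$ ($z{\left(V,P \right)} = - \frac{\left(-6\right) P}{3} = 2 P$)
$M{\left(Y \right)} = -72 + Y^{2}$ ($M{\left(Y \right)} = Y Y - 72 = Y^{2} - 72 = -72 + Y^{2}$)
$\frac{p{\left(h \right)}}{M{\left(z{\left(-17,5 \right)} \right)}} = \frac{228}{-72 + \left(2 \cdot 5\right)^{2}} = \frac{228}{-72 + 10^{2}} = \frac{228}{-72 + 100} = \frac{228}{28} = 228 \cdot \frac{1}{28} = \frac{57}{7}$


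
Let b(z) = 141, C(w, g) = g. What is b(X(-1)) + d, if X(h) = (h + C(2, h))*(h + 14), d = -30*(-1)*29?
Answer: 1011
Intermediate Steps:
d = 870 (d = 30*29 = 870)
X(h) = 2*h*(14 + h) (X(h) = (h + h)*(h + 14) = (2*h)*(14 + h) = 2*h*(14 + h))
b(X(-1)) + d = 141 + 870 = 1011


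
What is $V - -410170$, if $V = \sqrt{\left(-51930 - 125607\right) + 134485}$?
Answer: $410170 + 2 i \sqrt{10763} \approx 4.1017 \cdot 10^{5} + 207.49 i$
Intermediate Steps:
$V = 2 i \sqrt{10763}$ ($V = \sqrt{-177537 + 134485} = \sqrt{-43052} = 2 i \sqrt{10763} \approx 207.49 i$)
$V - -410170 = 2 i \sqrt{10763} - -410170 = 2 i \sqrt{10763} + 410170 = 410170 + 2 i \sqrt{10763}$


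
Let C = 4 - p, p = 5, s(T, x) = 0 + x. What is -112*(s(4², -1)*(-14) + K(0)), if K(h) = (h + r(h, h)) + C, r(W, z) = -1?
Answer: -1344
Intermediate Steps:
s(T, x) = x
C = -1 (C = 4 - 1*5 = 4 - 5 = -1)
K(h) = -2 + h (K(h) = (h - 1) - 1 = (-1 + h) - 1 = -2 + h)
-112*(s(4², -1)*(-14) + K(0)) = -112*(-1*(-14) + (-2 + 0)) = -112*(14 - 2) = -112*12 = -1344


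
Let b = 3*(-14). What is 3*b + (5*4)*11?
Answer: 94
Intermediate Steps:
b = -42
3*b + (5*4)*11 = 3*(-42) + (5*4)*11 = -126 + 20*11 = -126 + 220 = 94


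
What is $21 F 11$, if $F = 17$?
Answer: $3927$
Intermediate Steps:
$21 F 11 = 21 \cdot 17 \cdot 11 = 357 \cdot 11 = 3927$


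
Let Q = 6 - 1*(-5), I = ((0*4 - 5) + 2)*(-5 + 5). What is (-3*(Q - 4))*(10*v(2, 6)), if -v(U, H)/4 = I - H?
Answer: -5040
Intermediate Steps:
I = 0 (I = ((0 - 5) + 2)*0 = (-5 + 2)*0 = -3*0 = 0)
Q = 11 (Q = 6 + 5 = 11)
v(U, H) = 4*H (v(U, H) = -4*(0 - H) = -(-4)*H = 4*H)
(-3*(Q - 4))*(10*v(2, 6)) = (-3*(11 - 4))*(10*(4*6)) = (-3*7)*(10*24) = -21*240 = -5040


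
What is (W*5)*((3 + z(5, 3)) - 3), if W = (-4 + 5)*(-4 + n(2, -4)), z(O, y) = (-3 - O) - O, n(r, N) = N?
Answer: 520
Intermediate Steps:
z(O, y) = -3 - 2*O
W = -8 (W = (-4 + 5)*(-4 - 4) = 1*(-8) = -8)
(W*5)*((3 + z(5, 3)) - 3) = (-8*5)*((3 + (-3 - 2*5)) - 3) = -40*((3 + (-3 - 10)) - 3) = -40*((3 - 13) - 3) = -40*(-10 - 3) = -40*(-13) = 520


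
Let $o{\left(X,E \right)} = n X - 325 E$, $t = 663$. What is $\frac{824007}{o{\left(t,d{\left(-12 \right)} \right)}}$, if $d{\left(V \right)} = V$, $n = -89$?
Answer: $- \frac{274669}{18369} \approx -14.953$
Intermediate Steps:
$o{\left(X,E \right)} = - 325 E - 89 X$ ($o{\left(X,E \right)} = - 89 X - 325 E = - 325 E - 89 X$)
$\frac{824007}{o{\left(t,d{\left(-12 \right)} \right)}} = \frac{824007}{\left(-325\right) \left(-12\right) - 59007} = \frac{824007}{3900 - 59007} = \frac{824007}{-55107} = 824007 \left(- \frac{1}{55107}\right) = - \frac{274669}{18369}$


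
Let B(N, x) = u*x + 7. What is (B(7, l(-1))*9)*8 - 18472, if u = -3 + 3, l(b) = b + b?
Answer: -17968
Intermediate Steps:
l(b) = 2*b
u = 0
B(N, x) = 7 (B(N, x) = 0*x + 7 = 0 + 7 = 7)
(B(7, l(-1))*9)*8 - 18472 = (7*9)*8 - 18472 = 63*8 - 18472 = 504 - 18472 = -17968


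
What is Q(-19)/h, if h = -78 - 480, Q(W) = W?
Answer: 19/558 ≈ 0.034050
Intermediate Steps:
h = -558
Q(-19)/h = -19/(-558) = -19*(-1/558) = 19/558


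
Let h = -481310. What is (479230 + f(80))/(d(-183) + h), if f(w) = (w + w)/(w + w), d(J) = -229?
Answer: -479231/481539 ≈ -0.99521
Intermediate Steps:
f(w) = 1 (f(w) = (2*w)/((2*w)) = (2*w)*(1/(2*w)) = 1)
(479230 + f(80))/(d(-183) + h) = (479230 + 1)/(-229 - 481310) = 479231/(-481539) = 479231*(-1/481539) = -479231/481539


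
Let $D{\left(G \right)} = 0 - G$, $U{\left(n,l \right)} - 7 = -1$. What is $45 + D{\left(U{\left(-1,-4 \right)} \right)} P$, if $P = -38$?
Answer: $273$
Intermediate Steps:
$U{\left(n,l \right)} = 6$ ($U{\left(n,l \right)} = 7 - 1 = 6$)
$D{\left(G \right)} = - G$
$45 + D{\left(U{\left(-1,-4 \right)} \right)} P = 45 + \left(-1\right) 6 \left(-38\right) = 45 - -228 = 45 + 228 = 273$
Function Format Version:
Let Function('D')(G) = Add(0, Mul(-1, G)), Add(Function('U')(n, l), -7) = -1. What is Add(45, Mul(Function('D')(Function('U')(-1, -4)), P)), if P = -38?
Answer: 273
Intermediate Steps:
Function('U')(n, l) = 6 (Function('U')(n, l) = Add(7, -1) = 6)
Function('D')(G) = Mul(-1, G)
Add(45, Mul(Function('D')(Function('U')(-1, -4)), P)) = Add(45, Mul(Mul(-1, 6), -38)) = Add(45, Mul(-6, -38)) = Add(45, 228) = 273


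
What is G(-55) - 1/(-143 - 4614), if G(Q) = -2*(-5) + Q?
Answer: -214064/4757 ≈ -45.000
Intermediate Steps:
G(Q) = 10 + Q
G(-55) - 1/(-143 - 4614) = (10 - 55) - 1/(-143 - 4614) = -45 - 1/(-4757) = -45 - 1*(-1/4757) = -45 + 1/4757 = -214064/4757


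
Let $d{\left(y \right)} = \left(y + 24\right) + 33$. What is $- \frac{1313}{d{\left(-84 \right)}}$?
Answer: $\frac{1313}{27} \approx 48.63$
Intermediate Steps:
$d{\left(y \right)} = 57 + y$ ($d{\left(y \right)} = \left(24 + y\right) + 33 = 57 + y$)
$- \frac{1313}{d{\left(-84 \right)}} = - \frac{1313}{57 - 84} = - \frac{1313}{-27} = \left(-1313\right) \left(- \frac{1}{27}\right) = \frac{1313}{27}$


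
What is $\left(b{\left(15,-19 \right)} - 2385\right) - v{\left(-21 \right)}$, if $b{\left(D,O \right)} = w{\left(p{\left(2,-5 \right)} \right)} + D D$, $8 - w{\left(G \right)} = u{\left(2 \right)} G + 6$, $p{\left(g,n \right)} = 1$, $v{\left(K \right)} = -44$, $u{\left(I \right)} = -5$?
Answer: $-2109$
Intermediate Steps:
$w{\left(G \right)} = 2 + 5 G$ ($w{\left(G \right)} = 8 - \left(- 5 G + 6\right) = 8 - \left(6 - 5 G\right) = 8 + \left(-6 + 5 G\right) = 2 + 5 G$)
$b{\left(D,O \right)} = 7 + D^{2}$ ($b{\left(D,O \right)} = \left(2 + 5 \cdot 1\right) + D D = \left(2 + 5\right) + D^{2} = 7 + D^{2}$)
$\left(b{\left(15,-19 \right)} - 2385\right) - v{\left(-21 \right)} = \left(\left(7 + 15^{2}\right) - 2385\right) - -44 = \left(\left(7 + 225\right) - 2385\right) + 44 = \left(232 - 2385\right) + 44 = -2153 + 44 = -2109$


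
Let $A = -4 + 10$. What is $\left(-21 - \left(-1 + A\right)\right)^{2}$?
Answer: $676$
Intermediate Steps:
$A = 6$
$\left(-21 - \left(-1 + A\right)\right)^{2} = \left(-21 + \left(1 - 6\right)\right)^{2} = \left(-21 - 5\right)^{2} = \left(-26\right)^{2} = 676$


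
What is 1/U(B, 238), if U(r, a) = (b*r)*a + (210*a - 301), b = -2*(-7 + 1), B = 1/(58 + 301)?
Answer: 359/17837617 ≈ 2.0126e-5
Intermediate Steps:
B = 1/359 ≈ 0.0027855
b = 12 (b = -2*(-6) = 12)
U(r, a) = -301 + 210*a + 12*a*r (U(r, a) = (12*r)*a + (210*a - 301) = 12*a*r + (-301 + 210*a) = -301 + 210*a + 12*a*r)
1/U(B, 238) = 1/(-301 + 210*238 + 12*238*(1/359)) = 1/(-301 + 49980 + 2856/359) = 1/(17837617/359) = 359/17837617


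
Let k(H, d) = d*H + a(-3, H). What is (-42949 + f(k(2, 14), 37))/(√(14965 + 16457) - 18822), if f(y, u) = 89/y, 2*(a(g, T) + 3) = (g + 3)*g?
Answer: 3367996132/1475984425 + 536818*√31422/4427953275 ≈ 2.3034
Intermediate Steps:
a(g, T) = -3 + g*(3 + g)/2 (a(g, T) = -3 + ((g + 3)*g)/2 = -3 + ((3 + g)*g)/2 = -3 + (g*(3 + g))/2 = -3 + g*(3 + g)/2)
k(H, d) = -3 + H*d (k(H, d) = d*H + (-3 + (½)*(-3)² + (3/2)*(-3)) = H*d + (-3 + (½)*9 - 9/2) = H*d + (-3 + 9/2 - 9/2) = H*d - 3 = -3 + H*d)
(-42949 + f(k(2, 14), 37))/(√(14965 + 16457) - 18822) = (-42949 + 89/(-3 + 2*14))/(√(14965 + 16457) - 18822) = (-42949 + 89/(-3 + 28))/(√31422 - 18822) = (-42949 + 89/25)/(-18822 + √31422) = -1073636/(25*(-18822 + √31422))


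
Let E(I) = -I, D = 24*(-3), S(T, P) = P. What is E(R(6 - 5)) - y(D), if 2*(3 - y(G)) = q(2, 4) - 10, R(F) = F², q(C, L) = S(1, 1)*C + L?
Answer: -6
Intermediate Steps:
q(C, L) = C + L (q(C, L) = 1*C + L = C + L)
D = -72
y(G) = 5 (y(G) = 3 - ((2 + 4) - 10)/2 = 3 - (6 - 10)/2 = 3 - ½*(-4) = 3 + 2 = 5)
E(R(6 - 5)) - y(D) = -(6 - 5)² - 1*5 = -1*1² - 5 = -1*1 - 5 = -1 - 5 = -6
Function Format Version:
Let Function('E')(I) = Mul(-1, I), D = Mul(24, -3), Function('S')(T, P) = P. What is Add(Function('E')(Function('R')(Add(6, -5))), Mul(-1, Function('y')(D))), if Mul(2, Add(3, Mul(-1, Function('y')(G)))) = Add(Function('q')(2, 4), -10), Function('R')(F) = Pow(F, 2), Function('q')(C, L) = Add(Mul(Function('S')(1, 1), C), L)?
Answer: -6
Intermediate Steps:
Function('q')(C, L) = Add(C, L) (Function('q')(C, L) = Add(Mul(1, C), L) = Add(C, L))
D = -72
Function('y')(G) = 5 (Function('y')(G) = Add(3, Mul(Rational(-1, 2), Add(Add(2, 4), -10))) = Add(3, Mul(Rational(-1, 2), Add(6, -10))) = Add(3, Mul(Rational(-1, 2), -4)) = Add(3, 2) = 5)
Add(Function('E')(Function('R')(Add(6, -5))), Mul(-1, Function('y')(D))) = Add(Mul(-1, Pow(Add(6, -5), 2)), Mul(-1, 5)) = Add(Mul(-1, Pow(1, 2)), -5) = Add(Mul(-1, 1), -5) = Add(-1, -5) = -6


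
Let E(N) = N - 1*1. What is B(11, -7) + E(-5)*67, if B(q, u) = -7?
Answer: -409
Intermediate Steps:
E(N) = -1 + N (E(N) = N - 1 = -1 + N)
B(11, -7) + E(-5)*67 = -7 + (-1 - 5)*67 = -7 - 6*67 = -7 - 402 = -409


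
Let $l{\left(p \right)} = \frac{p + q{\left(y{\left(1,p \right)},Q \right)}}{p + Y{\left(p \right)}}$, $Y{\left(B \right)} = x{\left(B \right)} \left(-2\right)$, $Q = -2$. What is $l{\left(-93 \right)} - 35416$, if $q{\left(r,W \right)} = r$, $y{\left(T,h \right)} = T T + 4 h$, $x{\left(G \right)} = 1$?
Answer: $- \frac{3364056}{95} \approx -35411.0$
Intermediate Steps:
$y{\left(T,h \right)} = T^{2} + 4 h$
$Y{\left(B \right)} = -2$ ($Y{\left(B \right)} = 1 \left(-2\right) = -2$)
$l{\left(p \right)} = \frac{1 + 5 p}{-2 + p}$ ($l{\left(p \right)} = \frac{p + \left(1^{2} + 4 p\right)}{p - 2} = \frac{p + \left(1 + 4 p\right)}{-2 + p} = \frac{1 + 5 p}{-2 + p}$)
$l{\left(-93 \right)} - 35416 = \frac{1 + 5 \left(-93\right)}{-2 - 93} - 35416 = \frac{1 - 465}{-95} - 35416 = \left(- \frac{1}{95}\right) \left(-464\right) - 35416 = \frac{464}{95} - 35416 = - \frac{3364056}{95}$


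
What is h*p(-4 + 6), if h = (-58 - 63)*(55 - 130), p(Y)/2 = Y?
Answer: 36300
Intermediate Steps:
p(Y) = 2*Y
h = 9075 (h = -121*(-75) = 9075)
h*p(-4 + 6) = 9075*(2*(-4 + 6)) = 9075*(2*2) = 9075*4 = 36300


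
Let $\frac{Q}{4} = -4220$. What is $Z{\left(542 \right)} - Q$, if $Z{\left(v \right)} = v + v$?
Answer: $17964$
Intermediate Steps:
$Z{\left(v \right)} = 2 v$
$Q = -16880$ ($Q = 4 \left(-4220\right) = -16880$)
$Z{\left(542 \right)} - Q = 2 \cdot 542 - -16880 = 1084 + 16880 = 17964$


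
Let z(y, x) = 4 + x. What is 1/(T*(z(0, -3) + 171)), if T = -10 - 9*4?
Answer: -1/7912 ≈ -0.00012639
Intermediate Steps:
T = -46 (T = -10 - 36 = -46)
1/(T*(z(0, -3) + 171)) = 1/(-46*((4 - 3) + 171)) = 1/(-46*(1 + 171)) = 1/(-46*172) = 1/(-7912) = -1/7912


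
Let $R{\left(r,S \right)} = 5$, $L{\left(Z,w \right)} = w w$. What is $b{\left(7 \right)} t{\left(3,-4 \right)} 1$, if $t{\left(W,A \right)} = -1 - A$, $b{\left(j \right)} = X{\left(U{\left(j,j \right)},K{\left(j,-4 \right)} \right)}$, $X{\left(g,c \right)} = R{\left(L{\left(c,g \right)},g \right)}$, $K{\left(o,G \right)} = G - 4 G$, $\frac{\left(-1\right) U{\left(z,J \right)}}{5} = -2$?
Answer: $15$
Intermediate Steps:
$U{\left(z,J \right)} = 10$ ($U{\left(z,J \right)} = \left(-5\right) \left(-2\right) = 10$)
$L{\left(Z,w \right)} = w^{2}$
$K{\left(o,G \right)} = - 3 G$
$X{\left(g,c \right)} = 5$
$b{\left(j \right)} = 5$
$b{\left(7 \right)} t{\left(3,-4 \right)} 1 = 5 \left(-1 - -4\right) 1 = 5 \left(-1 + 4\right) 1 = 5 \cdot 3 \cdot 1 = 15 \cdot 1 = 15$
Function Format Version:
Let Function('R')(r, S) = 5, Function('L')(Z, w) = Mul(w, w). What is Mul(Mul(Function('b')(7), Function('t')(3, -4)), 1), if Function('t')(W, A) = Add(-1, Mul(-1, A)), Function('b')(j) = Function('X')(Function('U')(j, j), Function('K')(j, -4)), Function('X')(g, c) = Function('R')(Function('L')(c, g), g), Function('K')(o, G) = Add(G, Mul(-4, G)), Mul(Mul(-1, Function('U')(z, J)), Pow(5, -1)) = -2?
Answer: 15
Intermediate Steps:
Function('U')(z, J) = 10 (Function('U')(z, J) = Mul(-5, -2) = 10)
Function('L')(Z, w) = Pow(w, 2)
Function('K')(o, G) = Mul(-3, G)
Function('X')(g, c) = 5
Function('b')(j) = 5
Mul(Mul(Function('b')(7), Function('t')(3, -4)), 1) = Mul(Mul(5, Add(-1, Mul(-1, -4))), 1) = Mul(Mul(5, Add(-1, 4)), 1) = Mul(Mul(5, 3), 1) = Mul(15, 1) = 15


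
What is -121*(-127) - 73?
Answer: 15294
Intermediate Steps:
-121*(-127) - 73 = 15367 - 73 = 15294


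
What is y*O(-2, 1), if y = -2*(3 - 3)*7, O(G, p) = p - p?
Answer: 0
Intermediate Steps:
O(G, p) = 0
y = 0 (y = -2*0*7 = 0*7 = 0)
y*O(-2, 1) = 0*0 = 0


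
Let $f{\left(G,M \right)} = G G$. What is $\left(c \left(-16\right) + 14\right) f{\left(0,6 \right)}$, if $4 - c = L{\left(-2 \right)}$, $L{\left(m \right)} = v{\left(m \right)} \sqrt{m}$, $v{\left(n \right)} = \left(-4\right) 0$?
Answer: $0$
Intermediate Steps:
$v{\left(n \right)} = 0$
$L{\left(m \right)} = 0$ ($L{\left(m \right)} = 0 \sqrt{m} = 0$)
$c = 4$ ($c = 4 - 0 = 4 + 0 = 4$)
$f{\left(G,M \right)} = G^{2}$
$\left(c \left(-16\right) + 14\right) f{\left(0,6 \right)} = \left(4 \left(-16\right) + 14\right) 0^{2} = \left(-64 + 14\right) 0 = \left(-50\right) 0 = 0$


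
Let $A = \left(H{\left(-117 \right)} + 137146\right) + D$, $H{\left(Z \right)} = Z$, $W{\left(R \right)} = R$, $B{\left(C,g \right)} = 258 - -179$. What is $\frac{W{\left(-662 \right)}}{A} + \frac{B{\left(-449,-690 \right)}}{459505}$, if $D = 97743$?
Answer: $- \frac{100798473}{53939453930} \approx -0.0018687$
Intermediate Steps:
$B{\left(C,g \right)} = 437$ ($B{\left(C,g \right)} = 258 + 179 = 437$)
$A = 234772$ ($A = \left(-117 + 137146\right) + 97743 = 137029 + 97743 = 234772$)
$\frac{W{\left(-662 \right)}}{A} + \frac{B{\left(-449,-690 \right)}}{459505} = - \frac{662}{234772} + \frac{437}{459505} = \left(-662\right) \frac{1}{234772} + 437 \cdot \frac{1}{459505} = - \frac{331}{117386} + \frac{437}{459505} = - \frac{100798473}{53939453930}$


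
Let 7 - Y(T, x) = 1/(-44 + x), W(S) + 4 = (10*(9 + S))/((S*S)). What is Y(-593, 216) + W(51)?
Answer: 480905/149124 ≈ 3.2249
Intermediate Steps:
W(S) = -4 + (90 + 10*S)/S² (W(S) = -4 + (10*(9 + S))/((S*S)) = -4 + (90 + 10*S)/(S²) = -4 + (90 + 10*S)/S²)
Y(T, x) = 7 - 1/(-44 + x)
Y(-593, 216) + W(51) = (-309 + 7*216)/(-44 + 216) + (-4 + 10/51 + 90/51²) = (-309 + 1512)/172 + (-4 + 10*(1/51) + 90*(1/2601)) = (1/172)*1203 + (-4 + 10/51 + 10/289) = 1203/172 - 3268/867 = 480905/149124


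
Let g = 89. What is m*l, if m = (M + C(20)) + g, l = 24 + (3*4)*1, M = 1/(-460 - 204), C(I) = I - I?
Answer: 531855/166 ≈ 3203.9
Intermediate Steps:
C(I) = 0
M = -1/664 (M = 1/(-664) = -1/664 ≈ -0.0015060)
l = 36 (l = 24 + 12*1 = 24 + 12 = 36)
m = 59095/664 (m = (-1/664 + 0) + 89 = -1/664 + 89 = 59095/664 ≈ 88.999)
m*l = (59095/664)*36 = 531855/166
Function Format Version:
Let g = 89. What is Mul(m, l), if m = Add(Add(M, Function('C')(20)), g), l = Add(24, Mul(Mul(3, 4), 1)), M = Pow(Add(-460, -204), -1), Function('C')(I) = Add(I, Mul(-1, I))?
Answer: Rational(531855, 166) ≈ 3203.9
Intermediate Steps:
Function('C')(I) = 0
M = Rational(-1, 664) (M = Pow(-664, -1) = Rational(-1, 664) ≈ -0.0015060)
l = 36 (l = Add(24, Mul(12, 1)) = Add(24, 12) = 36)
m = Rational(59095, 664) (m = Add(Add(Rational(-1, 664), 0), 89) = Add(Rational(-1, 664), 89) = Rational(59095, 664) ≈ 88.999)
Mul(m, l) = Mul(Rational(59095, 664), 36) = Rational(531855, 166)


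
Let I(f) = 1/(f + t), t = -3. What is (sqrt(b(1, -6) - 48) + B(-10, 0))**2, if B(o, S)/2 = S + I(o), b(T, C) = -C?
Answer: (2 - 13*I*sqrt(42))**2/169 ≈ -41.976 - 1.9941*I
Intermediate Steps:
I(f) = 1/(-3 + f) (I(f) = 1/(f - 3) = 1/(-3 + f))
B(o, S) = 2*S + 2/(-3 + o) (B(o, S) = 2*(S + 1/(-3 + o)) = 2*S + 2/(-3 + o))
(sqrt(b(1, -6) - 48) + B(-10, 0))**2 = (sqrt(-1*(-6) - 48) + 2*(1 + 0*(-3 - 10))/(-3 - 10))**2 = (sqrt(6 - 48) + 2*(1 + 0*(-13))/(-13))**2 = (sqrt(-42) + 2*(-1/13)*(1 + 0))**2 = (I*sqrt(42) + 2*(-1/13)*1)**2 = (I*sqrt(42) - 2/13)**2 = (-2/13 + I*sqrt(42))**2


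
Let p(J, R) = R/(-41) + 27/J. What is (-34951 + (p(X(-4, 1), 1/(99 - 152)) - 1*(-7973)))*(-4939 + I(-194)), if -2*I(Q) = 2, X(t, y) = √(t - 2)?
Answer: 289598573420/2173 + 22230*I*√6 ≈ 1.3327e+8 + 54452.0*I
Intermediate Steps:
X(t, y) = √(-2 + t)
I(Q) = -1 (I(Q) = -½*2 = -1)
p(J, R) = 27/J - R/41 (p(J, R) = R*(-1/41) + 27/J = -R/41 + 27/J = 27/J - R/41)
(-34951 + (p(X(-4, 1), 1/(99 - 152)) - 1*(-7973)))*(-4939 + I(-194)) = (-34951 + ((27/(√(-2 - 4)) - 1/(41*(99 - 152))) - 1*(-7973)))*(-4939 - 1) = (-34951 + ((27/(√(-6)) - 1/41/(-53)) + 7973))*(-4940) = (-34951 + ((27/((I*√6)) - 1/41*(-1/53)) + 7973))*(-4940) = (-34951 + ((27*(-I*√6/6) + 1/2173) + 7973))*(-4940) = (-34951 + ((-9*I*√6/2 + 1/2173) + 7973))*(-4940) = (-34951 + ((1/2173 - 9*I*√6/2) + 7973))*(-4940) = (-34951 + (17325330/2173 - 9*I*√6/2))*(-4940) = (-58623193/2173 - 9*I*√6/2)*(-4940) = 289598573420/2173 + 22230*I*√6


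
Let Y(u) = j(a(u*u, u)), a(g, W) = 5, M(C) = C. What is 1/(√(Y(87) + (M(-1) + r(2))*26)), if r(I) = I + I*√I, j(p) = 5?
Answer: (31 + 52*√2)^(-½) ≈ 0.097805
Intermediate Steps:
Y(u) = 5
r(I) = I + I^(3/2)
1/(√(Y(87) + (M(-1) + r(2))*26)) = 1/(√(5 + (-1 + (2 + 2^(3/2)))*26)) = 1/(√(5 + (-1 + (2 + 2*√2))*26)) = 1/(√(5 + (1 + 2*√2)*26)) = 1/(√(5 + (26 + 52*√2))) = 1/(√(31 + 52*√2)) = (31 + 52*√2)^(-½)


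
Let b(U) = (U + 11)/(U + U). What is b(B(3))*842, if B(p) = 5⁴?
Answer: 267756/625 ≈ 428.41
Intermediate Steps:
B(p) = 625
b(U) = (11 + U)/(2*U) (b(U) = (11 + U)/((2*U)) = (11 + U)*(1/(2*U)) = (11 + U)/(2*U))
b(B(3))*842 = ((½)*(11 + 625)/625)*842 = ((½)*(1/625)*636)*842 = (318/625)*842 = 267756/625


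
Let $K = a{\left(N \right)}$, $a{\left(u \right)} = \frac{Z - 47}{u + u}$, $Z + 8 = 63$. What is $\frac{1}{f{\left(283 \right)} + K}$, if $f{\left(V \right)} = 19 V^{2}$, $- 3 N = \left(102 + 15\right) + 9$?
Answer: $\frac{21}{31955509} \approx 6.5716 \cdot 10^{-7}$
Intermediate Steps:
$Z = 55$ ($Z = -8 + 63 = 55$)
$N = -42$ ($N = - \frac{\left(102 + 15\right) + 9}{3} = - \frac{117 + 9}{3} = \left(- \frac{1}{3}\right) 126 = -42$)
$a{\left(u \right)} = \frac{4}{u}$ ($a{\left(u \right)} = \frac{55 - 47}{u + u} = \frac{8}{2 u} = 8 \frac{1}{2 u} = \frac{4}{u}$)
$K = - \frac{2}{21}$ ($K = \frac{4}{-42} = 4 \left(- \frac{1}{42}\right) = - \frac{2}{21} \approx -0.095238$)
$\frac{1}{f{\left(283 \right)} + K} = \frac{1}{19 \cdot 283^{2} - \frac{2}{21}} = \frac{1}{19 \cdot 80089 - \frac{2}{21}} = \frac{1}{1521691 - \frac{2}{21}} = \frac{1}{\frac{31955509}{21}} = \frac{21}{31955509}$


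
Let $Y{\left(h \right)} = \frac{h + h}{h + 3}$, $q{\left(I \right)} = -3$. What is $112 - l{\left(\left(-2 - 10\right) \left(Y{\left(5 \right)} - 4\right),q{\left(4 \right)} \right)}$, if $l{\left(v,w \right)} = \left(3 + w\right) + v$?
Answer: $79$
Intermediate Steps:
$Y{\left(h \right)} = \frac{2 h}{3 + h}$
$l{\left(v,w \right)} = 3 + v + w$
$112 - l{\left(\left(-2 - 10\right) \left(Y{\left(5 \right)} - 4\right),q{\left(4 \right)} \right)} = 112 - \left(3 + \left(-2 - 10\right) \left(2 \cdot 5 \frac{1}{3 + 5} - 4\right) - 3\right) = 112 - \left(3 - 12 \left(2 \cdot 5 \cdot \frac{1}{8} - 4\right) - 3\right) = 112 - \left(3 - 12 \left(\frac{5}{4} - 4\right) - 3\right) = 112 - \left(3 - -33 - 3\right) = 112 - \left(3 + 33 - 3\right) = 112 - 33 = 79$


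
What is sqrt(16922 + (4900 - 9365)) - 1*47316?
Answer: -47316 + sqrt(12457) ≈ -47204.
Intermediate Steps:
sqrt(16922 + (4900 - 9365)) - 1*47316 = sqrt(16922 - 4465) - 47316 = sqrt(12457) - 47316 = -47316 + sqrt(12457)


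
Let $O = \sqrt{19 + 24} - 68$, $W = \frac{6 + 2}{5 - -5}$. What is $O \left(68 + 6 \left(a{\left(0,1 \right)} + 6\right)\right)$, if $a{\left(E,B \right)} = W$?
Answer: $- \frac{36992}{5} + \frac{544 \sqrt{43}}{5} \approx -6685.0$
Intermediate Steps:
$W = \frac{4}{5}$ ($W = \frac{8}{5 + 5} = \frac{8}{10} = 8 \cdot \frac{1}{10} = \frac{4}{5} \approx 0.8$)
$a{\left(E,B \right)} = \frac{4}{5}$
$O = -68 + \sqrt{43}$ ($O = \sqrt{43} - 68 = -68 + \sqrt{43} \approx -61.443$)
$O \left(68 + 6 \left(a{\left(0,1 \right)} + 6\right)\right) = \left(-68 + \sqrt{43}\right) \left(68 + 6 \left(\frac{4}{5} + 6\right)\right) = \left(-68 + \sqrt{43}\right) \left(68 + 6 \cdot \frac{34}{5}\right) = \left(-68 + \sqrt{43}\right) \left(68 + \frac{204}{5}\right) = \left(-68 + \sqrt{43}\right) \frac{544}{5} = - \frac{36992}{5} + \frac{544 \sqrt{43}}{5}$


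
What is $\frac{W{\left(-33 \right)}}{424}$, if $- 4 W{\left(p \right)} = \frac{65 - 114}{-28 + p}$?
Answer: $- \frac{49}{103456} \approx -0.00047363$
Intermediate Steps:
$W{\left(p \right)} = \frac{49}{4 \left(-28 + p\right)}$ ($W{\left(p \right)} = - \frac{\left(65 - 114\right) \frac{1}{-28 + p}}{4} = - \frac{\left(-49\right) \frac{1}{-28 + p}}{4} = \frac{49}{4 \left(-28 + p\right)}$)
$\frac{W{\left(-33 \right)}}{424} = \frac{\frac{49}{4} \frac{1}{-28 - 33}}{424} = \frac{49}{4 \left(-61\right)} \frac{1}{424} = \frac{49}{4} \left(- \frac{1}{61}\right) \frac{1}{424} = \left(- \frac{49}{244}\right) \frac{1}{424} = - \frac{49}{103456}$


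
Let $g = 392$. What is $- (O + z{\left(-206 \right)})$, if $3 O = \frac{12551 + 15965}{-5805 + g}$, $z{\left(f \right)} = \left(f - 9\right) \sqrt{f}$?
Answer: $\frac{28516}{16239} + 215 i \sqrt{206} \approx 1.756 + 3085.8 i$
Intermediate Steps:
$z{\left(f \right)} = \sqrt{f} \left(-9 + f\right)$ ($z{\left(f \right)} = \left(-9 + f\right) \sqrt{f} = \sqrt{f} \left(-9 + f\right)$)
$O = - \frac{28516}{16239}$ ($O = \frac{\left(12551 + 15965\right) \frac{1}{-5805 + 392}}{3} = \frac{28516 \frac{1}{-5413}}{3} = \frac{28516 \left(- \frac{1}{5413}\right)}{3} = \frac{1}{3} \left(- \frac{28516}{5413}\right) = - \frac{28516}{16239} \approx -1.756$)
$- (O + z{\left(-206 \right)}) = - (- \frac{28516}{16239} + \sqrt{-206} \left(-9 - 206\right)) = - (- \frac{28516}{16239} + i \sqrt{206} \left(-215\right)) = - (- \frac{28516}{16239} - 215 i \sqrt{206}) = \frac{28516}{16239} + 215 i \sqrt{206}$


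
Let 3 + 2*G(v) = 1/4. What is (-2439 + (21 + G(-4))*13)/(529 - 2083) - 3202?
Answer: -39789793/12432 ≈ -3200.6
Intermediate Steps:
G(v) = -11/8 (G(v) = -3/2 + (1/4)/2 = -3/2 + (1*(1/4))/2 = -3/2 + (1/2)*(1/4) = -3/2 + 1/8 = -11/8)
(-2439 + (21 + G(-4))*13)/(529 - 2083) - 3202 = (-2439 + (21 - 11/8)*13)/(529 - 2083) - 3202 = (-2439 + (157/8)*13)/(-1554) - 3202 = (-2439 + 2041/8)*(-1/1554) - 3202 = -17471/8*(-1/1554) - 3202 = 17471/12432 - 3202 = -39789793/12432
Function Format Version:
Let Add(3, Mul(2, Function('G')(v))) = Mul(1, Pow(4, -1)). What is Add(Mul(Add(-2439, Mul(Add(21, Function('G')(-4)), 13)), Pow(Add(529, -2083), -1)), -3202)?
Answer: Rational(-39789793, 12432) ≈ -3200.6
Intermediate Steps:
Function('G')(v) = Rational(-11, 8) (Function('G')(v) = Add(Rational(-3, 2), Mul(Rational(1, 2), Mul(1, Pow(4, -1)))) = Add(Rational(-3, 2), Mul(Rational(1, 2), Mul(1, Rational(1, 4)))) = Add(Rational(-3, 2), Mul(Rational(1, 2), Rational(1, 4))) = Add(Rational(-3, 2), Rational(1, 8)) = Rational(-11, 8))
Add(Mul(Add(-2439, Mul(Add(21, Function('G')(-4)), 13)), Pow(Add(529, -2083), -1)), -3202) = Add(Mul(Add(-2439, Mul(Add(21, Rational(-11, 8)), 13)), Pow(Add(529, -2083), -1)), -3202) = Add(Mul(Add(-2439, Mul(Rational(157, 8), 13)), Pow(-1554, -1)), -3202) = Add(Mul(Add(-2439, Rational(2041, 8)), Rational(-1, 1554)), -3202) = Add(Mul(Rational(-17471, 8), Rational(-1, 1554)), -3202) = Add(Rational(17471, 12432), -3202) = Rational(-39789793, 12432)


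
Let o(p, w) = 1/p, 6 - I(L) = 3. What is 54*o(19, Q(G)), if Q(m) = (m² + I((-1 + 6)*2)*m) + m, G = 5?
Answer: 54/19 ≈ 2.8421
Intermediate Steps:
I(L) = 3 (I(L) = 6 - 1*3 = 6 - 3 = 3)
Q(m) = m² + 4*m (Q(m) = (m² + 3*m) + m = m² + 4*m)
54*o(19, Q(G)) = 54/19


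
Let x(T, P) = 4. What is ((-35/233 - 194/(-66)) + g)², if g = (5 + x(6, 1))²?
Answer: 415064505025/59120721 ≈ 7020.6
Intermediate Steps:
g = 81 (g = (5 + 4)² = 9² = 81)
((-35/233 - 194/(-66)) + g)² = ((-35/233 - 194/(-66)) + 81)² = ((-35*1/233 - 194*(-1/66)) + 81)² = ((-35/233 + 97/33) + 81)² = (21446/7689 + 81)² = (644255/7689)² = 415064505025/59120721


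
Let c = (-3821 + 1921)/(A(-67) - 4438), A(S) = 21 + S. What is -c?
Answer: -25/59 ≈ -0.42373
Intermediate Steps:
c = 25/59 (c = (-3821 + 1921)/((21 - 67) - 4438) = -1900/(-46 - 4438) = -1900/(-4484) = -1900*(-1/4484) = 25/59 ≈ 0.42373)
-c = -1*25/59 = -25/59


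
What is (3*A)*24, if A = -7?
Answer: -504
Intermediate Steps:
(3*A)*24 = (3*(-7))*24 = -21*24 = -504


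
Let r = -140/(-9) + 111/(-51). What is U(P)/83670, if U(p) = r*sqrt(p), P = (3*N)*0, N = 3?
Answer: 0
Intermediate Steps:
P = 0 (P = (3*3)*0 = 9*0 = 0)
r = 2047/153 (r = -140*(-1/9) + 111*(-1/51) = 140/9 - 37/17 = 2047/153 ≈ 13.379)
U(p) = 2047*sqrt(p)/153
U(P)/83670 = (2047*sqrt(0)/153)/83670 = ((2047/153)*0)*(1/83670) = 0*(1/83670) = 0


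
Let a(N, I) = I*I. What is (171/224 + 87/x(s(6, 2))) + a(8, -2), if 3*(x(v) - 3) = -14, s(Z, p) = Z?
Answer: -53129/1120 ≈ -47.437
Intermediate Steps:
x(v) = -5/3 (x(v) = 3 + (⅓)*(-14) = 3 - 14/3 = -5/3)
a(N, I) = I²
(171/224 + 87/x(s(6, 2))) + a(8, -2) = (171/224 + 87/(-5/3)) + (-2)² = (171*(1/224) + 87*(-⅗)) + 4 = (171/224 - 261/5) + 4 = -57609/1120 + 4 = -53129/1120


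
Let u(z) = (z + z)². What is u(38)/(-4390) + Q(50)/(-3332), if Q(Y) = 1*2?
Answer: -4813603/3656870 ≈ -1.3163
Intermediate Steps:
Q(Y) = 2
u(z) = 4*z² (u(z) = (2*z)² = 4*z²)
u(38)/(-4390) + Q(50)/(-3332) = (4*38²)/(-4390) + 2/(-3332) = (4*1444)*(-1/4390) + 2*(-1/3332) = 5776*(-1/4390) - 1/1666 = -2888/2195 - 1/1666 = -4813603/3656870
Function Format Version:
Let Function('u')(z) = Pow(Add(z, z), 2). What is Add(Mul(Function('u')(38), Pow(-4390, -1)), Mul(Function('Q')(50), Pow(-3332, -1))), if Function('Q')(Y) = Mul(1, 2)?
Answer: Rational(-4813603, 3656870) ≈ -1.3163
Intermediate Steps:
Function('Q')(Y) = 2
Function('u')(z) = Mul(4, Pow(z, 2)) (Function('u')(z) = Pow(Mul(2, z), 2) = Mul(4, Pow(z, 2)))
Add(Mul(Function('u')(38), Pow(-4390, -1)), Mul(Function('Q')(50), Pow(-3332, -1))) = Add(Mul(Mul(4, Pow(38, 2)), Pow(-4390, -1)), Mul(2, Pow(-3332, -1))) = Add(Mul(Mul(4, 1444), Rational(-1, 4390)), Mul(2, Rational(-1, 3332))) = Add(Mul(5776, Rational(-1, 4390)), Rational(-1, 1666)) = Add(Rational(-2888, 2195), Rational(-1, 1666)) = Rational(-4813603, 3656870)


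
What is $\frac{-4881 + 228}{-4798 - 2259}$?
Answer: $\frac{4653}{7057} \approx 0.65935$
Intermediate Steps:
$\frac{-4881 + 228}{-4798 - 2259} = - \frac{4653}{-4798 - 2259} = - \frac{4653}{-7057} = \left(-4653\right) \left(- \frac{1}{7057}\right) = \frac{4653}{7057}$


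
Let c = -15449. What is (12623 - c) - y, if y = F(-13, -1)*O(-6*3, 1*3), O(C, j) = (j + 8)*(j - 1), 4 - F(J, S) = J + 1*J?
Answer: 27412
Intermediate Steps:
F(J, S) = 4 - 2*J (F(J, S) = 4 - (J + 1*J) = 4 - (J + J) = 4 - 2*J)
O(C, j) = (-1 + j)*(8 + j) (O(C, j) = (8 + j)*(-1 + j) = (-1 + j)*(8 + j))
y = 660 (y = (4 - 2*(-13))*(-8 + (1*3)² + 7*(1*3)) = (4 + 26)*(-8 + 3² + 7*3) = 30*(-8 + 9 + 21) = 30*22 = 660)
(12623 - c) - y = (12623 - 1*(-15449)) - 1*660 = (12623 + 15449) - 660 = 28072 - 660 = 27412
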